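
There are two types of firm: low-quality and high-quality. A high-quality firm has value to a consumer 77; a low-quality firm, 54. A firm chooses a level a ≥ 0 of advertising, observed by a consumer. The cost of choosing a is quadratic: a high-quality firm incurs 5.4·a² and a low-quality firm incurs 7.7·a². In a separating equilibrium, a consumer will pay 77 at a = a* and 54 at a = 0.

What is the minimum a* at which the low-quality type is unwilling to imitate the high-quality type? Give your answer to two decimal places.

1.73

The low-quality type at a = 0 receives 54; imitating at a* yields 77 − 7.7·a*².
Indifference: 54 = 77 − 7.7·a*², so a*² = (77 − 54) / 7.7 ≈ 2.9870.
a* = √2.9870 ≈ 1.73.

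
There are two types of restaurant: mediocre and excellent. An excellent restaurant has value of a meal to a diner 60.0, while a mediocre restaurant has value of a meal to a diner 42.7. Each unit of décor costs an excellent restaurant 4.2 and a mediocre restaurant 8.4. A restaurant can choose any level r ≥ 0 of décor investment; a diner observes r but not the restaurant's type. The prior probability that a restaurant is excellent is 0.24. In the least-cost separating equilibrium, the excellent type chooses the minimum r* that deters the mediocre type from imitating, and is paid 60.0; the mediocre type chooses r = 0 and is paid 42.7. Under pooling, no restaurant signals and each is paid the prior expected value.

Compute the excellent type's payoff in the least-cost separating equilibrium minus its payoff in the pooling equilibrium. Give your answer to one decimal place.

Least-cost separating signal: r* solves 42.7 = 60.0 − 8.4·r*, so r* = (60.0 − 42.7)/8.4 ≈ 2.0595.
Excellent type's separating payoff: 60.0 − 4.2 × r* = 60.0 − 4.2 × (60.0 − 42.7)/8.4 = 60.0 − 72.66/8.4 = 51.35.
Pooling payoff: 0.24 × 60.0 + 0.76 × 42.7 = 46.852.
Difference: 51.35 − 46.852 = 4.498, i.e. 4.5 to one decimal place.
The excellent type prefers to separate.

4.5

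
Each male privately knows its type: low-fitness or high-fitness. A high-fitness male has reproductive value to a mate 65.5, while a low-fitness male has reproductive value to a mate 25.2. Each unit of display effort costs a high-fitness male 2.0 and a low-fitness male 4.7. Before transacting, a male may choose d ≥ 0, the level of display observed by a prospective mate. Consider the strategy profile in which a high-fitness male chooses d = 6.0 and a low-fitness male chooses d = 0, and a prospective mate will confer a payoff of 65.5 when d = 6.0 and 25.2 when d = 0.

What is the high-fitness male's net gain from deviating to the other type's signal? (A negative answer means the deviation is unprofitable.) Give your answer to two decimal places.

-28.30

Playing d = 6.0 the high-fitness male receives 65.5 − 2.0 × 6.0 = 53.5.
Deviating to d = 0 yields 25.2 instead.
Gain from deviating: 25.2 − 53.5 = -28.30.
The gain is negative, so the high-fitness type's incentive-compatibility constraint is satisfied.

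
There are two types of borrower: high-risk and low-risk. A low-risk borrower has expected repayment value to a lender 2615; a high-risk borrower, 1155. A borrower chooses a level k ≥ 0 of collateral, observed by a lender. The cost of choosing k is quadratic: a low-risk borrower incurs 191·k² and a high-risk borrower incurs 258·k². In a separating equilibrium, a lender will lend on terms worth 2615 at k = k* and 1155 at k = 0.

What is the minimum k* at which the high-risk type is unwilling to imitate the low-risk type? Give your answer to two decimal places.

2.38

The high-risk type at k = 0 receives 1155; imitating at k* yields 2615 − 258·k*².
Indifference: 1155 = 2615 − 258·k*², so k*² = (2615 − 1155) / 258 ≈ 5.6589.
k* = √5.6589 ≈ 2.38.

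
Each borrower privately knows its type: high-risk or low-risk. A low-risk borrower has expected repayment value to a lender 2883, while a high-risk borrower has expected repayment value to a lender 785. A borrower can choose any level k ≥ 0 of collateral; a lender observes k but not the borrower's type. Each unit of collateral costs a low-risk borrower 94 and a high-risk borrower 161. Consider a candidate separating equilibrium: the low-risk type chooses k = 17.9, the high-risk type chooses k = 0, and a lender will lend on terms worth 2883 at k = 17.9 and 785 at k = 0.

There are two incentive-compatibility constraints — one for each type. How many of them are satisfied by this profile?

Low-risk type: signal → 2883 − 94 × 17.9 = 1200.4; deviate to 0 → 785. IC holds (1200.4 ≥ 785).
High-risk type: stay at 0 → 785; mimic → 2883 − 161 × 17.9 = 1.1. IC holds (785 ≥ 1.1).
2 of 2 constraints hold, so this is a separating equilibrium.

2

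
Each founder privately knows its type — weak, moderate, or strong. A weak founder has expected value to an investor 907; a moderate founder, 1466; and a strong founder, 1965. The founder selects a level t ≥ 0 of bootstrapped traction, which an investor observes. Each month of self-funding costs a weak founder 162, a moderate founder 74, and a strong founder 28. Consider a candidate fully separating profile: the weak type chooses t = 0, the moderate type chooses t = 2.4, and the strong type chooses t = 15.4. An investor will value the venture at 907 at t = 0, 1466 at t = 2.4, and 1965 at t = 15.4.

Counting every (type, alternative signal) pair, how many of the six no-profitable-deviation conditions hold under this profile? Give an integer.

Moderate (own payoff 1466 − 74×2.4 = 1288.4): to t=0 gives 907 → no gain ✓; to t=15.4 gives 1965 − 74×15.4 = 825.4 → no gain ✓.
Strong (own payoff 1965 − 28×15.4 = 1533.8): to t=0 gives 907 → no gain ✓; to t=2.4 gives 1466 − 28×2.4 = 1398.8 → no gain ✓.
Weak (own payoff 907): to t=2.4 gives 1466 − 162×2.4 = 1077.2 → profitable ✗; to t=15.4 gives 1965 − 162×15.4 = -529.8 → no gain ✓.
5 of the 6 constraints hold; not an equilibrium.

5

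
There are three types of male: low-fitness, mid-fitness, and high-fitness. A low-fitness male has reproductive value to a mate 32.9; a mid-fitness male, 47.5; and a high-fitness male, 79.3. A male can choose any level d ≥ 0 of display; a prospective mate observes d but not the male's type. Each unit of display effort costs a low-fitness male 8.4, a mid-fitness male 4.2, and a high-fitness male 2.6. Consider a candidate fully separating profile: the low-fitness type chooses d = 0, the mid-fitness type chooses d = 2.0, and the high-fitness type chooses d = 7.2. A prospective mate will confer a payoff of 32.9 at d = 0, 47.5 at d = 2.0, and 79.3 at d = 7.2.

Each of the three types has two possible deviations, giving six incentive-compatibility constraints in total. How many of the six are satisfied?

5

High-fitness (own payoff 79.3 − 2.6×7.2 = 60.58): to d=0 gives 32.9 → no gain ✓; to d=2.0 gives 47.5 − 2.6×2.0 = 42.3 → no gain ✓.
Mid-fitness (own payoff 47.5 − 4.2×2.0 = 39.1): to d=0 gives 32.9 → no gain ✓; to d=7.2 gives 79.3 − 4.2×7.2 = 49.06 → profitable ✗.
Low-fitness (own payoff 32.9): to d=2.0 gives 47.5 − 8.4×2.0 = 30.7 → no gain ✓; to d=7.2 gives 79.3 − 8.4×7.2 = 18.82 → no gain ✓.
5 of the 6 constraints hold; not an equilibrium.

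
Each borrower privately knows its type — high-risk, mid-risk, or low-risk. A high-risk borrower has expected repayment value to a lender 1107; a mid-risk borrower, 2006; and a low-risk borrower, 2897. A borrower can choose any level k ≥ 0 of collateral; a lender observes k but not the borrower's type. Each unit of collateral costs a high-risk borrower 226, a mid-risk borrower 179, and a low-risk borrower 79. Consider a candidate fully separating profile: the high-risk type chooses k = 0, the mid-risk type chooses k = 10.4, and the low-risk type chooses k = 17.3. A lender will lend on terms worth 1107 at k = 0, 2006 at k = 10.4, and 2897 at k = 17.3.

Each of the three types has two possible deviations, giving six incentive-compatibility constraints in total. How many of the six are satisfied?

5

Low-risk (own payoff 2897 − 79×17.3 = 1530.3): to k=0 gives 1107 → no gain ✓; to k=10.4 gives 2006 − 79×10.4 = 1184.4 → no gain ✓.
Mid-risk (own payoff 2006 − 179×10.4 = 144.4): to k=0 gives 1107 → profitable ✗; to k=17.3 gives 2897 − 179×17.3 = -199.7 → no gain ✓.
High-risk (own payoff 1107): to k=10.4 gives 2006 − 226×10.4 = -344.4 → no gain ✓; to k=17.3 gives 2897 − 226×17.3 = -1012.8 → no gain ✓.
5 of the 6 constraints hold; not an equilibrium.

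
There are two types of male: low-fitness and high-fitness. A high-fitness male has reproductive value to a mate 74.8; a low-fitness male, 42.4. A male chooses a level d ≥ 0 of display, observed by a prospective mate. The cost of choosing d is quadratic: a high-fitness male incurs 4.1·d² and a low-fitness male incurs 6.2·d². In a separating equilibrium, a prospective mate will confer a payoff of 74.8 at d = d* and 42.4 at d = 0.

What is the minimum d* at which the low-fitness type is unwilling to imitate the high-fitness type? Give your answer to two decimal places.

2.29

The low-fitness type at d = 0 receives 42.4; imitating at d* yields 74.8 − 6.2·d*².
Indifference: 42.4 = 74.8 − 6.2·d*², so d*² = (74.8 − 42.4) / 6.2 ≈ 5.2258.
d* = √5.2258 ≈ 2.29.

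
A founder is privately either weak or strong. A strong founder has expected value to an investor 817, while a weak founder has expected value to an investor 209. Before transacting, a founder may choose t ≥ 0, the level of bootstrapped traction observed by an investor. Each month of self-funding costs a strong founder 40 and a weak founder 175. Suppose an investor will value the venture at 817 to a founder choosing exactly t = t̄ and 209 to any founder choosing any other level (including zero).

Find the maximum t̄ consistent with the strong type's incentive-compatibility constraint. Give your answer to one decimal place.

Choosing t̄ yields the strong type 817 − 40·t̄; choosing zero yields 209.
The strong type is indifferent at 817 − 40·t̄ = 209, i.e. t̄ = (817 − 209) / 40 = 15.2.
For any t̄ above 15.2 the strong type would rather pool at zero, so separation collapses.

15.2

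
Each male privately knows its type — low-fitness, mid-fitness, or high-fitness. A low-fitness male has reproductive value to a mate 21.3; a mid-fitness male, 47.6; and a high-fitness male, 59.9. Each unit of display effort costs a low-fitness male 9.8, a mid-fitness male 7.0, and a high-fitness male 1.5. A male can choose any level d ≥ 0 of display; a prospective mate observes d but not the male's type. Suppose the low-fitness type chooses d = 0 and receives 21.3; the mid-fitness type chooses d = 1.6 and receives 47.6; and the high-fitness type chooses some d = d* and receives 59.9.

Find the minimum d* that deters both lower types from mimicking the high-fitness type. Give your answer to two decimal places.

Low-fitness type (on-path payoff 21.3) won't mimic when 21.3 ≥ 59.9 − 9.8·d*, i.e. d* ≥ 3.94.
Mid-fitness type (on-path payoff 47.6 − 7.0×1.6 = 36.4) won't mimic when 36.4 ≥ 59.9 − 7.0·d*, i.e. d* ≥ 3.36.
Both must hold, so d* = max(3.94, 3.36) = 3.94. The low-fitness type's constraint binds.

3.94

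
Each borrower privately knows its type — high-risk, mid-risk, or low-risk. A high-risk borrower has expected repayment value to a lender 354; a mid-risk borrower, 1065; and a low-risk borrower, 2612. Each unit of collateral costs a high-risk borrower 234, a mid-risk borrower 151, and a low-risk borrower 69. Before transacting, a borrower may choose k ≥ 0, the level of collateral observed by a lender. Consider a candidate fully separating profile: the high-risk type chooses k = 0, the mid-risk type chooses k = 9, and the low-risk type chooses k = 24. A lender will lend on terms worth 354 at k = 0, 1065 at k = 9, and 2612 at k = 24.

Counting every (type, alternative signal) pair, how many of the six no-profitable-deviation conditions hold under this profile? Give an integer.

Low-risk (own payoff 2612 − 69×24 = 956): to k=0 gives 354 → no gain ✓; to k=9 gives 1065 − 69×9 = 444 → no gain ✓.
Mid-risk (own payoff 1065 − 151×9 = -294): to k=0 gives 354 → profitable ✗; to k=24 gives 2612 − 151×24 = -1012 → no gain ✓.
High-risk (own payoff 354): to k=9 gives 1065 − 234×9 = -1041 → no gain ✓; to k=24 gives 2612 − 234×24 = -3004 → no gain ✓.
5 of the 6 constraints hold; not an equilibrium.

5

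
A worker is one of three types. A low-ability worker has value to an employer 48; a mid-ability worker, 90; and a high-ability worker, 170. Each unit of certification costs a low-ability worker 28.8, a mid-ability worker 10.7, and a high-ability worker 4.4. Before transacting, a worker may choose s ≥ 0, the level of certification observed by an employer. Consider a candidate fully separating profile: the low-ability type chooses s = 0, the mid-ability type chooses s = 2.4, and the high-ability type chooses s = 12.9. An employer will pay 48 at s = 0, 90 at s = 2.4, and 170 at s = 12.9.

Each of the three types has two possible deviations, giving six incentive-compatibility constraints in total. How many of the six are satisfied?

Mid-ability (own payoff 90 − 10.7×2.4 = 64.32): to s=0 gives 48 → no gain ✓; to s=12.9 gives 170 − 10.7×12.9 = 31.97 → no gain ✓.
High-ability (own payoff 170 − 4.4×12.9 = 113.24): to s=0 gives 48 → no gain ✓; to s=2.4 gives 90 − 4.4×2.4 = 79.44 → no gain ✓.
Low-ability (own payoff 48): to s=2.4 gives 90 − 28.8×2.4 = 20.88 → no gain ✓; to s=12.9 gives 170 − 28.8×12.9 = -201.52 → no gain ✓.
6 of the 6 constraints hold; this profile is a separating equilibrium.

6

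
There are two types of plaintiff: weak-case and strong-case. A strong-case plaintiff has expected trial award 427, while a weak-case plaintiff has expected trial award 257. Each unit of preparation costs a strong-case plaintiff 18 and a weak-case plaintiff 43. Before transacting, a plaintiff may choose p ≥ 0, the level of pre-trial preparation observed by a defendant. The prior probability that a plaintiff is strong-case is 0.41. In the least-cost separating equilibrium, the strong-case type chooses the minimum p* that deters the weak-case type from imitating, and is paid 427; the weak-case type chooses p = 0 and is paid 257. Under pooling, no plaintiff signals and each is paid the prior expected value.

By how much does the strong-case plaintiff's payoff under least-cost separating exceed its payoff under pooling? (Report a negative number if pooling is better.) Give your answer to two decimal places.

29.14

Least-cost separating signal: p* solves 257 = 427 − 43·p*, so p* = (427 − 257)/43 ≈ 3.9535.
Strong-case type's separating payoff: 427 − 18 × p* = 427 − 18 × (427 − 257)/43 = 427 − 3060/43 ≈ 355.8372.
Pooling payoff: 0.41 × 427 + 0.59 × 257 = 326.7.
Difference: 355.8372 − 326.7 = 29.1372, i.e. 29.14 to two decimal places.
The strong-case type prefers to separate.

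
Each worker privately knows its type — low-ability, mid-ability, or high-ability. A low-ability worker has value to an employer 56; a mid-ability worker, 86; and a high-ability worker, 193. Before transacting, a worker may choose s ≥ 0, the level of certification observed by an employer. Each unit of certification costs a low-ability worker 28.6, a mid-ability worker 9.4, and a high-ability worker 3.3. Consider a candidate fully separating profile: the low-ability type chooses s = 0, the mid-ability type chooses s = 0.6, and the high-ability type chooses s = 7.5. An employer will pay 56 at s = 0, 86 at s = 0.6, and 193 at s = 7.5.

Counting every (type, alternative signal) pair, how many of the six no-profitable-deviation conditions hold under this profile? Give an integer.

High-ability (own payoff 193 − 3.3×7.5 = 168.25): to s=0 gives 56 → no gain ✓; to s=0.6 gives 86 − 3.3×0.6 = 84.02 → no gain ✓.
Low-ability (own payoff 56): to s=0.6 gives 86 − 28.6×0.6 = 68.84 → profitable ✗; to s=7.5 gives 193 − 28.6×7.5 = -21.5 → no gain ✓.
Mid-ability (own payoff 86 − 9.4×0.6 = 80.36): to s=0 gives 56 → no gain ✓; to s=7.5 gives 193 − 9.4×7.5 = 122.5 → profitable ✗.
4 of the 6 constraints hold; not an equilibrium.

4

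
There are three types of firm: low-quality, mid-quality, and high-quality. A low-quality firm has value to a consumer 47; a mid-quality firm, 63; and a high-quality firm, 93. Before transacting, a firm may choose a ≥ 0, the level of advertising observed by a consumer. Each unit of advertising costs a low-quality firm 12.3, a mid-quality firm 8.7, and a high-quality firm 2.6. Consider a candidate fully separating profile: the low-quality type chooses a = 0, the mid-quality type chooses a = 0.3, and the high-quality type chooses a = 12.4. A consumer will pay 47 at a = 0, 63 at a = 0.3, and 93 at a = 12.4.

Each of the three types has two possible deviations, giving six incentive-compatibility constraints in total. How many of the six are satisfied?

Low-quality (own payoff 47): to a=0.3 gives 63 − 12.3×0.3 = 59.31 → profitable ✗; to a=12.4 gives 93 − 12.3×12.4 = -59.52 → no gain ✓.
High-quality (own payoff 93 − 2.6×12.4 = 60.76): to a=0 gives 47 → no gain ✓; to a=0.3 gives 63 − 2.6×0.3 = 62.22 → profitable ✗.
Mid-quality (own payoff 63 − 8.7×0.3 = 60.39): to a=0 gives 47 → no gain ✓; to a=12.4 gives 93 − 8.7×12.4 = -14.88 → no gain ✓.
4 of the 6 constraints hold; not an equilibrium.

4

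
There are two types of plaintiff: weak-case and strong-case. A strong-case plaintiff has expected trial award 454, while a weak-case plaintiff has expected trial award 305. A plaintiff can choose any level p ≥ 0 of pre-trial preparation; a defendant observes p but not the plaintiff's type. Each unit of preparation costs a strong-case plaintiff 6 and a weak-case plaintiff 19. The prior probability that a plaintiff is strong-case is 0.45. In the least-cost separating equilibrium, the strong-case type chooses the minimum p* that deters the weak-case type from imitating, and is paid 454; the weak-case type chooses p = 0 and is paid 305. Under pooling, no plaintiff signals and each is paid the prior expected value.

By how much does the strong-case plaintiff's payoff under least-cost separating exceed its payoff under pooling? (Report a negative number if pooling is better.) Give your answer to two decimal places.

Least-cost separating signal: p* solves 305 = 454 − 19·p*, so p* = (454 − 305)/19 ≈ 7.8421.
Strong-case type's separating payoff: 454 − 6 × p* = 454 − 6 × (454 − 305)/19 = 454 − 894/19 ≈ 406.9474.
Pooling payoff: 0.45 × 454 + 0.55 × 305 = 372.05.
Difference: 406.9474 − 372.05 = 34.8974, i.e. 34.90 to two decimal places.
The strong-case type prefers to separate.

34.90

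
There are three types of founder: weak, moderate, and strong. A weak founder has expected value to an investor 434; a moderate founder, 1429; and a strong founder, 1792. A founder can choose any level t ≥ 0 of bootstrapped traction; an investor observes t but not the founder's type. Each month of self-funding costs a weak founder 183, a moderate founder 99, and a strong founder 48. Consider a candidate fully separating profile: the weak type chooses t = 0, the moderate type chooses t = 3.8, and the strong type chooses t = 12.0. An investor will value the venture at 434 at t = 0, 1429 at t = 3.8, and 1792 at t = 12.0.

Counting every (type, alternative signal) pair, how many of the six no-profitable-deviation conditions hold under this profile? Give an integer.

4

Weak (own payoff 434): to t=3.8 gives 1429 − 183×3.8 = 733.6 → profitable ✗; to t=12.0 gives 1792 − 183×12.0 = -404 → no gain ✓.
Strong (own payoff 1792 − 48×12.0 = 1216): to t=0 gives 434 → no gain ✓; to t=3.8 gives 1429 − 48×3.8 = 1246.6 → profitable ✗.
Moderate (own payoff 1429 − 99×3.8 = 1052.8): to t=0 gives 434 → no gain ✓; to t=12.0 gives 1792 − 99×12.0 = 604 → no gain ✓.
4 of the 6 constraints hold; not an equilibrium.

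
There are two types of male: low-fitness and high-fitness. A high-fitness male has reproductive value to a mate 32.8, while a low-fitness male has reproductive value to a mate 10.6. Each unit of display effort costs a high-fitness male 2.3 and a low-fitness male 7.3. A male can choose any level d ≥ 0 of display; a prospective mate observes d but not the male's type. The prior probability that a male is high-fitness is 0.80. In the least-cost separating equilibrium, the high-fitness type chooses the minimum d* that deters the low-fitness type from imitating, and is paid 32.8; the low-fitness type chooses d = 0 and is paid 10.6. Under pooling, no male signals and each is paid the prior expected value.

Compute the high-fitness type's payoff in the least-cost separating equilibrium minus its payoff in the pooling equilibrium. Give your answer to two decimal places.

-2.55

Least-cost separating signal: d* solves 10.6 = 32.8 − 7.3·d*, so d* = (32.8 − 10.6)/7.3 ≈ 3.0411.
High-fitness type's separating payoff: 32.8 − 2.3 × d* = 32.8 − 2.3 × (32.8 − 10.6)/7.3 = 32.8 − 51.06/7.3 ≈ 25.8055.
Pooling payoff: 0.80 × 32.8 + 0.20 × 10.6 = 28.36.
Difference: 25.8055 − 28.36 = -2.5545, i.e. -2.55 to two decimal places.
The high-fitness type would prefer the pooling outcome.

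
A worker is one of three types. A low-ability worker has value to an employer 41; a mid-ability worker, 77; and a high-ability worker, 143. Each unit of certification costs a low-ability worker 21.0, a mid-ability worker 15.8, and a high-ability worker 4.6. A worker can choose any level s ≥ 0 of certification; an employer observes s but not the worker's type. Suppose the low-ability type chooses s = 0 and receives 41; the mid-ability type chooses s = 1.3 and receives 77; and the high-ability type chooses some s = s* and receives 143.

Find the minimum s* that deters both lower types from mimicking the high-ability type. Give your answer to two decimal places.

5.48

Low-ability type (on-path payoff 41) won't mimic when 41 ≥ 143 − 21.0·s*, i.e. s* ≥ 4.86.
Mid-ability type (on-path payoff 77 − 15.8×1.3 = 56.46) won't mimic when 56.46 ≥ 143 − 15.8·s*, i.e. s* ≥ 5.48.
Both must hold, so s* = max(4.86, 5.48) = 5.48. The mid-ability type's constraint binds.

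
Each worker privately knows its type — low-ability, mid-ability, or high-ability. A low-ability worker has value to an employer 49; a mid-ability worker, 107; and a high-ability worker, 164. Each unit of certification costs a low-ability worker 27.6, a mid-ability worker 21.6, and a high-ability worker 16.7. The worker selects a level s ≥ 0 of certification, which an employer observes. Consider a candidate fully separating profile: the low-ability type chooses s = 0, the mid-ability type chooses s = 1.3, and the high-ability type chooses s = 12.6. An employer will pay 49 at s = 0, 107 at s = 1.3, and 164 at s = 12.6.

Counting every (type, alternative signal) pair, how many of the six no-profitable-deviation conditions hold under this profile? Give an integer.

3

Low-ability (own payoff 49): to s=1.3 gives 107 − 27.6×1.3 = 71.12 → profitable ✗; to s=12.6 gives 164 − 27.6×12.6 = -183.76 → no gain ✓.
High-ability (own payoff 164 − 16.7×12.6 = -46.42): to s=0 gives 49 → profitable ✗; to s=1.3 gives 107 − 16.7×1.3 = 85.29 → profitable ✗.
Mid-ability (own payoff 107 − 21.6×1.3 = 78.92): to s=0 gives 49 → no gain ✓; to s=12.6 gives 164 − 21.6×12.6 = -108.16 → no gain ✓.
3 of the 6 constraints hold; not an equilibrium.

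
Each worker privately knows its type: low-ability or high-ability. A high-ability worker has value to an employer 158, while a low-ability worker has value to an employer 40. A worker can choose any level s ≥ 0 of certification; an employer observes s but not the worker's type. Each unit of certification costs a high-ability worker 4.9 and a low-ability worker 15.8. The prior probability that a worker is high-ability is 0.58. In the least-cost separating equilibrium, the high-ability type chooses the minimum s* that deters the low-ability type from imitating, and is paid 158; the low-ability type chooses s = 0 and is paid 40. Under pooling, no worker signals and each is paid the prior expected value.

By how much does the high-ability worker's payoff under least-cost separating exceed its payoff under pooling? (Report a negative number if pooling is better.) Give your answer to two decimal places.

12.97

Least-cost separating signal: s* solves 40 = 158 − 15.8·s*, so s* = (158 − 40)/15.8 ≈ 7.4684.
High-ability type's separating payoff: 158 − 4.9 × s* = 158 − 4.9 × (158 − 40)/15.8 = 158 − 578.2/15.8 ≈ 121.4051.
Pooling payoff: 0.58 × 158 + 0.42 × 40 = 108.44.
Difference: 121.4051 − 108.44 = 12.9651, i.e. 12.97 to two decimal places.
The high-ability type prefers to separate.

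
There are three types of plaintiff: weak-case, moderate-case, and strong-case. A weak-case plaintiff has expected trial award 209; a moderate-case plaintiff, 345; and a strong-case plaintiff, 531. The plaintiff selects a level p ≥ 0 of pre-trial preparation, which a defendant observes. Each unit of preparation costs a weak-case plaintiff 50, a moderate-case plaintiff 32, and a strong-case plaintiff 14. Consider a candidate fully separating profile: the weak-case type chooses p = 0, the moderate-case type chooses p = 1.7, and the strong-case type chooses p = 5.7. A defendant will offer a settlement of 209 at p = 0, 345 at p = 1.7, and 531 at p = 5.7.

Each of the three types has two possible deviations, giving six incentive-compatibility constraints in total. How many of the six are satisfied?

3

Strong-case (own payoff 531 − 14×5.7 = 451.2): to p=0 gives 209 → no gain ✓; to p=1.7 gives 345 − 14×1.7 = 321.2 → no gain ✓.
Weak-case (own payoff 209): to p=1.7 gives 345 − 50×1.7 = 260 → profitable ✗; to p=5.7 gives 531 − 50×5.7 = 246 → profitable ✗.
Moderate-case (own payoff 345 − 32×1.7 = 290.6): to p=0 gives 209 → no gain ✓; to p=5.7 gives 531 − 32×5.7 = 348.6 → profitable ✗.
3 of the 6 constraints hold; not an equilibrium.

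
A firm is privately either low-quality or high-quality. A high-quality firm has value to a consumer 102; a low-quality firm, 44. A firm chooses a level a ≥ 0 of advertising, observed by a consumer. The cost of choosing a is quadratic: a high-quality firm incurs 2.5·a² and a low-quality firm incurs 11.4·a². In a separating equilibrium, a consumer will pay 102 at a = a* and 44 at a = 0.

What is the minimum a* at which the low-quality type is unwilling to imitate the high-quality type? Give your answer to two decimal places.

2.26

The low-quality type at a = 0 receives 44; imitating at a* yields 102 − 11.4·a*².
Indifference: 44 = 102 − 11.4·a*², so a*² = (102 − 44) / 11.4 ≈ 5.0877.
a* = √5.0877 ≈ 2.26.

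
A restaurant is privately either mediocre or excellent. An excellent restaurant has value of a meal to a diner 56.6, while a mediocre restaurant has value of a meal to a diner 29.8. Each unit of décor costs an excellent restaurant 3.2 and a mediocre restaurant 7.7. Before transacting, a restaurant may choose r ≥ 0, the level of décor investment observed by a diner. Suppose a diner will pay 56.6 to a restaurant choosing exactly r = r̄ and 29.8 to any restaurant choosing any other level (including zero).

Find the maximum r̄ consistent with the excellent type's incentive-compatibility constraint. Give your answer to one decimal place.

8.4

Choosing r̄ yields the excellent type 56.6 − 3.2·r̄; choosing zero yields 29.8.
The excellent type is indifferent at 56.6 − 3.2·r̄ = 29.8, i.e. r̄ = (56.6 − 29.8) / 3.2 ≈ 8.4.
For any r̄ above 8.4 the excellent type would rather pool at zero, so separation collapses.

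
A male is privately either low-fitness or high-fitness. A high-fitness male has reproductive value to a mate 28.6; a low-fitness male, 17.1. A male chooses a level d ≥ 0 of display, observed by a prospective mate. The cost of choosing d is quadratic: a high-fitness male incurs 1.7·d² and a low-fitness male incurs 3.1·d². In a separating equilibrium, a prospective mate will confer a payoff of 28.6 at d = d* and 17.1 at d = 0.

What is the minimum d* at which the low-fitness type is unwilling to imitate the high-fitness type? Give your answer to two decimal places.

1.93

The low-fitness type at d = 0 receives 17.1; imitating at d* yields 28.6 − 3.1·d*².
Indifference: 17.1 = 28.6 − 3.1·d*², so d*² = (28.6 − 17.1) / 3.1 ≈ 3.7097.
d* = √3.7097 ≈ 1.93.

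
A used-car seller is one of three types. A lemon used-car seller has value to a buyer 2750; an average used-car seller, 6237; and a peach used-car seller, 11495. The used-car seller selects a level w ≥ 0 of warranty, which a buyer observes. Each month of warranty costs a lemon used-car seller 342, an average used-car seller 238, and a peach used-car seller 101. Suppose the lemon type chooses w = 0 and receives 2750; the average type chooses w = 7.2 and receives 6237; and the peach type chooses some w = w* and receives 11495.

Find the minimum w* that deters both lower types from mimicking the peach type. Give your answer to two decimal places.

29.29

Average type (on-path payoff 6237 − 238×7.2 = 4523.4) won't mimic when 4523.4 ≥ 11495 − 238·w*, i.e. w* ≥ 29.29.
Lemon type (on-path payoff 2750) won't mimic when 2750 ≥ 11495 − 342·w*, i.e. w* ≥ 25.57.
Both must hold, so w* = max(25.57, 29.29) = 29.29. The average type's constraint binds.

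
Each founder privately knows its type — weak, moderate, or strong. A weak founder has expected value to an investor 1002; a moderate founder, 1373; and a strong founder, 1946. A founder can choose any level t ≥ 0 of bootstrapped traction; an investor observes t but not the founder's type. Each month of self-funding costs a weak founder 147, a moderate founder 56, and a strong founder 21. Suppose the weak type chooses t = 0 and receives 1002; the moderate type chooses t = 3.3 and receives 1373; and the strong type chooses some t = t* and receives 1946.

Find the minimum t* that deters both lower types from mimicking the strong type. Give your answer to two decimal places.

13.53

Weak type (on-path payoff 1002) won't mimic when 1002 ≥ 1946 − 147·t*, i.e. t* ≥ 6.42.
Moderate type (on-path payoff 1373 − 56×3.3 = 1188.2) won't mimic when 1188.2 ≥ 1946 − 56·t*, i.e. t* ≥ 13.53.
Both must hold, so t* = max(6.42, 13.53) = 13.53. The moderate type's constraint binds.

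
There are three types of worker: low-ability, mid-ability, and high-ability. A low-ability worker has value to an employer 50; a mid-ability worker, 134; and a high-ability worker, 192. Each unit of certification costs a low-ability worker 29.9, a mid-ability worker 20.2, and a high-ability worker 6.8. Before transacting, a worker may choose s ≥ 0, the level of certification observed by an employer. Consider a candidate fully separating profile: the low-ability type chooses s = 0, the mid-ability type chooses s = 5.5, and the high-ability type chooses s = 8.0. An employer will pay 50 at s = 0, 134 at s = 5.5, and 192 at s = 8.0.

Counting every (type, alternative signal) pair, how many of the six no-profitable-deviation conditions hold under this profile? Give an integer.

Mid-ability (own payoff 134 − 20.2×5.5 = 22.9): to s=0 gives 50 → profitable ✗; to s=8.0 gives 192 − 20.2×8.0 = 30.4 → profitable ✗.
High-ability (own payoff 192 − 6.8×8.0 = 137.6): to s=0 gives 50 → no gain ✓; to s=5.5 gives 134 − 6.8×5.5 = 96.6 → no gain ✓.
Low-ability (own payoff 50): to s=5.5 gives 134 − 29.9×5.5 = -30.45 → no gain ✓; to s=8.0 gives 192 − 29.9×8.0 = -47.2 → no gain ✓.
4 of the 6 constraints hold; not an equilibrium.

4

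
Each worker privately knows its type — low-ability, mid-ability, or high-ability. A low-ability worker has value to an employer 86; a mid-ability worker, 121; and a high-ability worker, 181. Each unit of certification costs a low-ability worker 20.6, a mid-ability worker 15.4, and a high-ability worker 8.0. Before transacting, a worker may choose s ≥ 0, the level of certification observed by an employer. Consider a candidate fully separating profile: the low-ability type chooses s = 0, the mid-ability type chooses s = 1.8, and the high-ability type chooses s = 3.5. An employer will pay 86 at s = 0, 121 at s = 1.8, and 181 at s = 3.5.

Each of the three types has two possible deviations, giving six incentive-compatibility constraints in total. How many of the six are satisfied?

4

Low-ability (own payoff 86): to s=1.8 gives 121 − 20.6×1.8 = 83.92 → no gain ✓; to s=3.5 gives 181 − 20.6×3.5 = 108.9 → profitable ✗.
High-ability (own payoff 181 − 8.0×3.5 = 153): to s=0 gives 86 → no gain ✓; to s=1.8 gives 121 − 8.0×1.8 = 106.6 → no gain ✓.
Mid-ability (own payoff 121 − 15.4×1.8 = 93.28): to s=0 gives 86 → no gain ✓; to s=3.5 gives 181 − 15.4×3.5 = 127.1 → profitable ✗.
4 of the 6 constraints hold; not an equilibrium.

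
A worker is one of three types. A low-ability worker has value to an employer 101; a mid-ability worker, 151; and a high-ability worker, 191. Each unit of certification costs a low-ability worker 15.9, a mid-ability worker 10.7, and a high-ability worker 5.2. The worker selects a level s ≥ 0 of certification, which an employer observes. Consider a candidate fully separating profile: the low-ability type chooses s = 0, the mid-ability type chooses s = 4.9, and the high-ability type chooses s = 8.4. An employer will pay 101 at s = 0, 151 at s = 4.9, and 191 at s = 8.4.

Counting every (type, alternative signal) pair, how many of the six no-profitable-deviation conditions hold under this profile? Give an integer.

4

High-ability (own payoff 191 − 5.2×8.4 = 147.32): to s=0 gives 101 → no gain ✓; to s=4.9 gives 151 − 5.2×4.9 = 125.52 → no gain ✓.
Mid-ability (own payoff 151 − 10.7×4.9 = 98.57): to s=0 gives 101 → profitable ✗; to s=8.4 gives 191 − 10.7×8.4 = 101.12 → profitable ✗.
Low-ability (own payoff 101): to s=4.9 gives 151 − 15.9×4.9 = 73.09 → no gain ✓; to s=8.4 gives 191 − 15.9×8.4 = 57.44 → no gain ✓.
4 of the 6 constraints hold; not an equilibrium.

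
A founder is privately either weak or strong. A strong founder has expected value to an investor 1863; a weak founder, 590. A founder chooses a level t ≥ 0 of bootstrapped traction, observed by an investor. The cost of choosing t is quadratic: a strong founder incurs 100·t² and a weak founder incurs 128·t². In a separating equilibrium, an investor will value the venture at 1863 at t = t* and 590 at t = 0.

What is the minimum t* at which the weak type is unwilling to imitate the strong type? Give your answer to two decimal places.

3.15

The weak type at t = 0 receives 590; imitating at t* yields 1863 − 128·t*².
Indifference: 590 = 1863 − 128·t*², so t*² = (1863 − 590) / 128 ≈ 9.9453.
t* = √9.9453 ≈ 3.15.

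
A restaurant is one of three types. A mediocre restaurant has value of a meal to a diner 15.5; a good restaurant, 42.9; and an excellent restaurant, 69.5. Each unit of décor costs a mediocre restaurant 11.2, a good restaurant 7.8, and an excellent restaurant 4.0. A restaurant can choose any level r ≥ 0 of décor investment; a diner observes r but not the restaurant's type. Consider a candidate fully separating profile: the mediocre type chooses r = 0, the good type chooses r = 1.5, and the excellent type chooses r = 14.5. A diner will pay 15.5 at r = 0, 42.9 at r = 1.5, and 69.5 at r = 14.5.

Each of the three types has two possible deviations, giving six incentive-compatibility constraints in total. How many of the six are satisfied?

3

Mediocre (own payoff 15.5): to r=1.5 gives 42.9 − 11.2×1.5 = 26.1 → profitable ✗; to r=14.5 gives 69.5 − 11.2×14.5 = -92.9 → no gain ✓.
Good (own payoff 42.9 − 7.8×1.5 = 31.2): to r=0 gives 15.5 → no gain ✓; to r=14.5 gives 69.5 − 7.8×14.5 = -43.6 → no gain ✓.
Excellent (own payoff 69.5 − 4.0×14.5 = 11.5): to r=0 gives 15.5 → profitable ✗; to r=1.5 gives 42.9 − 4.0×1.5 = 36.9 → profitable ✗.
3 of the 6 constraints hold; not an equilibrium.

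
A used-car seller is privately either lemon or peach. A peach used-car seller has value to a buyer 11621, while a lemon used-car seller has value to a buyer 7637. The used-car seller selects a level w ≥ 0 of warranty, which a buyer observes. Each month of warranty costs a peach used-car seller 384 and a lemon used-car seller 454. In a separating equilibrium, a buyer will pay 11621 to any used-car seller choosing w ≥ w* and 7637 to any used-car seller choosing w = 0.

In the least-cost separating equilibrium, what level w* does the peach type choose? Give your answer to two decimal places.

8.78

A lemon used-car seller choosing w = 0 receives 7637.
Imitating at w* instead would pay 11621 at cost 454·w*, netting 11621 − 454·w*.
Indifference: 7637 = 11621 − 454·w*, so w* = (11621 − 7637) / 454 ≈ 8.78.
At w* the lemon type's incentive constraint just binds; the peach type strictly prefers w* since its per-unit cost is lower.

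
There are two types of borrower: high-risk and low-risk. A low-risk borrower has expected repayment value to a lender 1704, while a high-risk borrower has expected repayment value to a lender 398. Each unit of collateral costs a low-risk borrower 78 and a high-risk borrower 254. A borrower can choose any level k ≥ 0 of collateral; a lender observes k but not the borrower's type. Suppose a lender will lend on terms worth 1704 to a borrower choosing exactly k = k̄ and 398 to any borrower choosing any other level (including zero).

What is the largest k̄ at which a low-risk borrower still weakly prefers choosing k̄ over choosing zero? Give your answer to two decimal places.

16.74

Choosing k̄ yields the low-risk type 1704 − 78·k̄; choosing zero yields 398.
The low-risk type is indifferent at 1704 − 78·k̄ = 398, i.e. k̄ = (1704 − 398) / 78 ≈ 16.74.
For any k̄ above 16.74 the low-risk type would rather pool at zero, so separation collapses.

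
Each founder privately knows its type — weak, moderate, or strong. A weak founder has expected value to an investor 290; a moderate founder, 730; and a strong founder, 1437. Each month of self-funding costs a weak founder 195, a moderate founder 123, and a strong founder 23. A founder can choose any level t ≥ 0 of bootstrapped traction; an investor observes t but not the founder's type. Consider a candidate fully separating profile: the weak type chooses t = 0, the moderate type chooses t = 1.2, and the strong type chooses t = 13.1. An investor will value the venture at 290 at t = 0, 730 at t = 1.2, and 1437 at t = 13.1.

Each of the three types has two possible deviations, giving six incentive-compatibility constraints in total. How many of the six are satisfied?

5

Strong (own payoff 1437 − 23×13.1 = 1135.7): to t=0 gives 290 → no gain ✓; to t=1.2 gives 730 − 23×1.2 = 702.4 → no gain ✓.
Weak (own payoff 290): to t=1.2 gives 730 − 195×1.2 = 496 → profitable ✗; to t=13.1 gives 1437 − 195×13.1 = -1117.5 → no gain ✓.
Moderate (own payoff 730 − 123×1.2 = 582.4): to t=0 gives 290 → no gain ✓; to t=13.1 gives 1437 − 123×13.1 = -174.3 → no gain ✓.
5 of the 6 constraints hold; not an equilibrium.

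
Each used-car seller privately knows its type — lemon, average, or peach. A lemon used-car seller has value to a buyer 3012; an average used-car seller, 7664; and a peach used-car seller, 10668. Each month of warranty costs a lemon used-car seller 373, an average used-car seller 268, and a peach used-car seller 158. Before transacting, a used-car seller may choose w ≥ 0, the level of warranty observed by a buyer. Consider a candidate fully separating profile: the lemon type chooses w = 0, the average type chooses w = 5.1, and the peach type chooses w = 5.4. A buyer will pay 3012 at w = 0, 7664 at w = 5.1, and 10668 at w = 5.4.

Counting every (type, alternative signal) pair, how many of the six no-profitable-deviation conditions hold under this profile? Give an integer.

3

Peach (own payoff 10668 − 158×5.4 = 9814.8): to w=0 gives 3012 → no gain ✓; to w=5.1 gives 7664 − 158×5.1 = 6858.2 → no gain ✓.
Average (own payoff 7664 − 268×5.1 = 6297.2): to w=0 gives 3012 → no gain ✓; to w=5.4 gives 10668 − 268×5.4 = 9220.8 → profitable ✗.
Lemon (own payoff 3012): to w=5.1 gives 7664 − 373×5.1 = 5761.7 → profitable ✗; to w=5.4 gives 10668 − 373×5.4 = 8653.8 → profitable ✗.
3 of the 6 constraints hold; not an equilibrium.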